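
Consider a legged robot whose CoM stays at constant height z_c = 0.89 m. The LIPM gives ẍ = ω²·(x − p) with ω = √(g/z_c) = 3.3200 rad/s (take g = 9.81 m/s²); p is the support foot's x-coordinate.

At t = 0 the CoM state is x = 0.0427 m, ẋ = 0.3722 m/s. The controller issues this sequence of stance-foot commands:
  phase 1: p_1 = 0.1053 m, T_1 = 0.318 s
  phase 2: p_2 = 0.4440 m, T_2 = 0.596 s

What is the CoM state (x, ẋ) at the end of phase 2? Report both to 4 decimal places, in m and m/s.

phase 1: p=0.1053, T=0.318, ωT=1.055760, cosh=1.611043, sinh=1.263115; start (x,ẋ)=(0.042700, 0.372200) → end (x,ẋ)=(0.146055, 0.337115)
phase 2: p=0.4440, T=0.596, ωT=1.978720, cosh=3.685862, sinh=3.547616; start (x,ẋ)=(0.146055, 0.337115) → end (x,ẋ)=(-0.293959, -2.266669)

x = -0.2940, ẋ = -2.2667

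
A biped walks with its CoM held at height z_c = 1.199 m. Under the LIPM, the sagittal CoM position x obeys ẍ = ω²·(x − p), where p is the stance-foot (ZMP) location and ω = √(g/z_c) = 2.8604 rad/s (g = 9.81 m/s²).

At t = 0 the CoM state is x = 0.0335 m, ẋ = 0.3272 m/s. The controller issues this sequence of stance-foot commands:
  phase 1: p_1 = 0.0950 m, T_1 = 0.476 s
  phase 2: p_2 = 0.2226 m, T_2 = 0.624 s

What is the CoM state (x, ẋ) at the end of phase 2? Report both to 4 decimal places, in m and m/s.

x = 0.4429, ẋ = 0.7129

phase 1: p=0.0950, T=0.476, ωT=1.361550, cosh=2.079251, sinh=1.822988; start (x,ẋ)=(0.033500, 0.327200) → end (x,ẋ)=(0.175657, 0.359641)
phase 2: p=0.2226, T=0.624, ωT=1.784890, cosh=3.063369, sinh=2.895553; start (x,ẋ)=(0.175657, 0.359641) → end (x,ẋ)=(0.442857, 0.712909)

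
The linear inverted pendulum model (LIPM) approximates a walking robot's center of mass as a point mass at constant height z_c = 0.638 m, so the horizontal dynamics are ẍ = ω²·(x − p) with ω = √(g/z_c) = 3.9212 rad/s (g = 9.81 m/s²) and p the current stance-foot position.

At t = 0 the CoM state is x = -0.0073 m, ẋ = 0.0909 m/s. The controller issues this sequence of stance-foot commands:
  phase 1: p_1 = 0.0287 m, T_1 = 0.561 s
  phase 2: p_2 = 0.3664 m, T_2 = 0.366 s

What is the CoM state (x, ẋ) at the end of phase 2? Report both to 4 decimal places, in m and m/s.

x = -0.6267, ẋ = -3.5728

phase 1: p=0.0287, T=0.561, ωT=2.199793, cosh=4.566987, sinh=4.456161; start (x,ẋ)=(-0.007300, 0.090900) → end (x,ẋ)=(-0.032410, -0.213907)
phase 2: p=0.3664, T=0.366, ωT=1.435159, cosh=2.219196, sinh=1.981118; start (x,ẋ)=(-0.032410, -0.213907) → end (x,ẋ)=(-0.626711, -3.572803)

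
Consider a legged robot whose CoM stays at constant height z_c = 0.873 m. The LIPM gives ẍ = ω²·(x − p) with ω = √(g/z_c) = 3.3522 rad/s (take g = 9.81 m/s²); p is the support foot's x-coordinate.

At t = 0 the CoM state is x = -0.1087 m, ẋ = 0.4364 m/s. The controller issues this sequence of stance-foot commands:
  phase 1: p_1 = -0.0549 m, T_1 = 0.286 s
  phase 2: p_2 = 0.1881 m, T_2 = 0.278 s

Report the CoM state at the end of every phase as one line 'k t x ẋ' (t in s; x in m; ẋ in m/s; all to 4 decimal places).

phase 1: p=-0.0549, T=0.286, ωT=0.958729, cosh=1.495880, sinh=1.112500; start (x,ẋ)=(-0.108700, 0.436400) → end (x,ẋ)=(0.009450, 0.452164)
phase 2: p=0.1881, T=0.278, ωT=0.931912, cosh=1.466579, sinh=1.072779; start (x,ẋ)=(0.009450, 0.452164) → end (x,ẋ)=(0.070799, 0.020681)

1 0.2860 0.0095 0.4522
2 0.5640 0.0708 0.0207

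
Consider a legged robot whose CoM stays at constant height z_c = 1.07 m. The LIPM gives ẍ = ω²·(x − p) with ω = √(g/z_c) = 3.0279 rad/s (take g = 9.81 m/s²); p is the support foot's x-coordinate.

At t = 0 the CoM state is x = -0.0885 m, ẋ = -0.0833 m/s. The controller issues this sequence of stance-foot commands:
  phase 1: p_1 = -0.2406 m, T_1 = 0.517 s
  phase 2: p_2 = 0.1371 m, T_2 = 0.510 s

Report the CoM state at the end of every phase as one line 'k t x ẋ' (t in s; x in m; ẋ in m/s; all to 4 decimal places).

phase 1: p=-0.2406, T=0.517, ωT=1.565424, cosh=2.496852, sinh=2.287853; start (x,ẋ)=(-0.088500, -0.083300) → end (x,ẋ)=(0.076230, 0.845668)
phase 2: p=0.1371, T=0.510, ωT=1.544229, cosh=2.448917, sinh=2.235441; start (x,ẋ)=(0.076230, 0.845668) → end (x,ẋ)=(0.612376, 1.658964)

1 0.5170 0.0762 0.8457
2 1.0270 0.6124 1.6590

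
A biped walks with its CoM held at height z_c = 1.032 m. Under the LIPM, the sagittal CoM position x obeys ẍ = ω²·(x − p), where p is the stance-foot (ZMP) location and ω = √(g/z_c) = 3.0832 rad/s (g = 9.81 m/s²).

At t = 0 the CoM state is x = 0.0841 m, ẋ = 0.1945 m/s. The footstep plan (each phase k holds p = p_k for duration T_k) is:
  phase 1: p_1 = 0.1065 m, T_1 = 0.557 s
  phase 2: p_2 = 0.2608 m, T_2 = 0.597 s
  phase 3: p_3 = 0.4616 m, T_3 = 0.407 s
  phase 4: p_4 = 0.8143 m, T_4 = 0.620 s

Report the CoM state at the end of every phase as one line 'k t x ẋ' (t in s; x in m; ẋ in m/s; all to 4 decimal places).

1 0.5570 0.2121 0.3730
2 1.1540 0.4751 0.7437
3 1.5610 0.8758 1.4774
4 2.1810 2.6121 5.7332

phase 1: p=0.1065, T=0.557, ωT=1.717342, cosh=2.874625, sinh=2.695082; start (x,ẋ)=(0.084100, 0.194500) → end (x,ẋ)=(0.212124, 0.372982)
phase 2: p=0.2608, T=0.597, ωT=1.840670, cosh=3.229736, sinh=3.071025; start (x,ẋ)=(0.212124, 0.372982) → end (x,ẋ)=(0.475100, 0.743746)
phase 3: p=0.4616, T=0.407, ωT=1.254862, cosh=1.896235, sinh=1.611120; start (x,ẋ)=(0.475100, 0.743746) → end (x,ẋ)=(0.875842, 1.477378)
phase 4: p=0.8143, T=0.620, ωT=1.911584, cosh=3.455820, sinh=3.307974; start (x,ẋ)=(0.875842, 1.477378) → end (x,ẋ)=(2.612062, 5.733230)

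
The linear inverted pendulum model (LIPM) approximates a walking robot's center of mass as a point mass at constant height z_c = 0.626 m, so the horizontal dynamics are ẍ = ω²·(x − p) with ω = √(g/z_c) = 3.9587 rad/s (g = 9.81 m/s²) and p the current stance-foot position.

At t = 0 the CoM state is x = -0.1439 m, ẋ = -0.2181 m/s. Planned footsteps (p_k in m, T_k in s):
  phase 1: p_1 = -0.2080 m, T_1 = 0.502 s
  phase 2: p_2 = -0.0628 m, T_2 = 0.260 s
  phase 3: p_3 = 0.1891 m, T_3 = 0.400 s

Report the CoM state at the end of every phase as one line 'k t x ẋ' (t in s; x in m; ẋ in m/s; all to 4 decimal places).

phase 1: p=-0.2080, T=0.502, ωT=1.987267, cosh=3.716320, sinh=3.579251; start (x,ẋ)=(-0.143900, -0.218100) → end (x,ẋ)=(-0.166979, 0.097715)
phase 2: p=-0.0628, T=0.260, ωT=1.029262, cosh=1.578135, sinh=1.220864; start (x,ẋ)=(-0.166979, 0.097715) → end (x,ẋ)=(-0.197072, -0.349291)
phase 3: p=0.1891, T=0.400, ωT=1.583480, cosh=2.538570, sinh=2.333310; start (x,ẋ)=(-0.197072, -0.349291) → end (x,ẋ)=(-0.997103, -4.453728)

1 0.5020 -0.1670 0.0977
2 0.7620 -0.1971 -0.3493
3 1.1620 -0.9971 -4.4537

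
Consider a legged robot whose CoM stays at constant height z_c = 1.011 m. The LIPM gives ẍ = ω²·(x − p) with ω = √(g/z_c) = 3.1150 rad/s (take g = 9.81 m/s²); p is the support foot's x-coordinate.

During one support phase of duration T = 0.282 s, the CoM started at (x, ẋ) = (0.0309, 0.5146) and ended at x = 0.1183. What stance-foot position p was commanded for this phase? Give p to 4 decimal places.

ωT = 3.1150·0.282 = 0.878430; cosh(ωT) = 1.411276, sinh(ωT) = 0.995841
x(T) = p + (x₀−p)·cosh(ωT) + (ẋ₀/ω)·sinh(ωT) ⇒ p·(1 − cosh) = x(T) − x₀·cosh − (ẋ₀/ω)·sinh
numerator   = 0.1183 − (0.0309)·1.411276 − (0.5146/3.1150)·0.995841 = -0.089822
denominator = 1 − 1.411276 = -0.411276
p = -0.089822 / -0.411276 = 0.2184

p = 0.2184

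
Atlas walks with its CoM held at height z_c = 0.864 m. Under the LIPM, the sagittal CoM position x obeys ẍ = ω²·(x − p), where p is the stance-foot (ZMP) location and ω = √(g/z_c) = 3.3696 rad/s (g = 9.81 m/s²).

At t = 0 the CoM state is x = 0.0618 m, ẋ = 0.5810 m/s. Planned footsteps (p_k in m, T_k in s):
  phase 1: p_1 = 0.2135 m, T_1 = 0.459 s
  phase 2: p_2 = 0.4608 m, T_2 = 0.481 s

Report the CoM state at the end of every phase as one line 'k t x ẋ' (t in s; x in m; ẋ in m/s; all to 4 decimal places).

phase 1: p=0.2135, T=0.459, ωT=1.546646, cosh=2.454329, sinh=2.241368; start (x,ẋ)=(0.061800, 0.581000) → end (x,ẋ)=(0.227644, 0.280249)
phase 2: p=0.4608, T=0.481, ωT=1.620778, cosh=2.627383, sinh=2.429638; start (x,ẋ)=(0.227644, 0.280249) → end (x,ẋ)=(0.050282, -1.172506)

1 0.4590 0.2276 0.2802
2 0.9400 0.0503 -1.1725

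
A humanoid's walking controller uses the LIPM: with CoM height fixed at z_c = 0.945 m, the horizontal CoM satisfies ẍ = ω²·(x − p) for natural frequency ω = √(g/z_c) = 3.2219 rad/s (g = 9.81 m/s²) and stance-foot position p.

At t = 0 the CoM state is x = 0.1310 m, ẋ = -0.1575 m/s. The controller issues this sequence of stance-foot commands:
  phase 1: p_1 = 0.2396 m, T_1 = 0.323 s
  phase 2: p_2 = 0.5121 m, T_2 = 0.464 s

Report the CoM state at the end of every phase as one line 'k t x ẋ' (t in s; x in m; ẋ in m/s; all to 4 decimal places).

phase 1: p=0.2396, T=0.323, ωT=1.040674, cosh=1.592170, sinh=1.238954; start (x,ẋ)=(0.131000, -0.157500) → end (x,ẋ)=(0.006125, -0.684275)
phase 2: p=0.5121, T=0.464, ωT=1.494962, cosh=2.341711, sinh=2.117454; start (x,ẋ)=(0.006125, -0.684275) → end (x,ẋ)=(-1.122457, -5.054248)

1 0.3230 0.0061 -0.6843
2 0.7870 -1.1225 -5.0542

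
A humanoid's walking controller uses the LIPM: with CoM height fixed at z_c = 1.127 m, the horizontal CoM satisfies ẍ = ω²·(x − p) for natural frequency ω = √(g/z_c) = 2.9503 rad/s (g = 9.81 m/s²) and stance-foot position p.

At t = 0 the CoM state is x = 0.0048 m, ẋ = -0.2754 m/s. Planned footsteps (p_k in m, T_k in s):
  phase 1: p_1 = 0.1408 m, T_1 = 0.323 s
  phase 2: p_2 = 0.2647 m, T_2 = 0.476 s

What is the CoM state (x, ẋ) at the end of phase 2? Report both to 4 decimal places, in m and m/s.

x = -1.2161, ẋ = -4.2670

phase 1: p=0.1408, T=0.323, ωT=0.952947, cosh=1.489472, sinh=1.103869; start (x,ẋ)=(0.004800, -0.275400) → end (x,ẋ)=(-0.164810, -0.853118)
phase 2: p=0.2647, T=0.476, ωT=1.404343, cosh=2.159189, sinh=1.913660; start (x,ẋ)=(-0.164810, -0.853118) → end (x,ẋ)=(-1.216054, -4.267003)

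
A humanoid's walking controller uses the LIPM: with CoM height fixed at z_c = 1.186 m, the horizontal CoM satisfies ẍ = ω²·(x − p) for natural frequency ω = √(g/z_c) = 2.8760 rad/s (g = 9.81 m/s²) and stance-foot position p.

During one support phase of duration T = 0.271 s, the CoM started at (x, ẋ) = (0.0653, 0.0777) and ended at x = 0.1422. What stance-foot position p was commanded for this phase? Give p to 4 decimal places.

ωT = 2.8760·0.271 = 0.779396; cosh(ωT) = 1.319419, sinh(ωT) = 0.860736
x(T) = p + (x₀−p)·cosh(ωT) + (ẋ₀/ω)·sinh(ωT) ⇒ p·(1 − cosh) = x(T) − x₀·cosh − (ẋ₀/ω)·sinh
numerator   = 0.1422 − (0.0653)·1.319419 − (0.0777/2.8760)·0.860736 = 0.032788
denominator = 1 − 1.319419 = -0.319419
p = 0.032788 / -0.319419 = -0.1026

p = -0.1026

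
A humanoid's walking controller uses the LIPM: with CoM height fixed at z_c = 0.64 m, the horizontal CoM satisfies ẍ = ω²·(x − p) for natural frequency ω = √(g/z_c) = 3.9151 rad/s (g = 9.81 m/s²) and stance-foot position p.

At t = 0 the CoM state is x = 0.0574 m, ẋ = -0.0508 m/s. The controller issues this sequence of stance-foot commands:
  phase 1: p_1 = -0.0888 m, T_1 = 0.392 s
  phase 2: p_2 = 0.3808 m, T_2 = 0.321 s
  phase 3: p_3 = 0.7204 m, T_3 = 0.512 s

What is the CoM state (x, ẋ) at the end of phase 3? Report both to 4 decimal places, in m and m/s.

x = 1.3663, ẋ = 2.7733

phase 1: p=-0.0888, T=0.392, ωT=1.534719, cosh=2.427769, sinh=2.212253; start (x,ẋ)=(0.057400, -0.050800) → end (x,ẋ)=(0.237435, 1.142936)
phase 2: p=0.3808, T=0.321, ωT=1.256747, cosh=1.899275, sinh=1.614697; start (x,ẋ)=(0.237435, 1.142936) → end (x,ẋ)=(0.579889, 1.264439)
phase 3: p=0.7204, T=0.512, ωT=2.004531, cosh=3.778668, sinh=3.643945; start (x,ẋ)=(0.579889, 1.264439) → end (x,ẋ)=(1.366321, 2.773309)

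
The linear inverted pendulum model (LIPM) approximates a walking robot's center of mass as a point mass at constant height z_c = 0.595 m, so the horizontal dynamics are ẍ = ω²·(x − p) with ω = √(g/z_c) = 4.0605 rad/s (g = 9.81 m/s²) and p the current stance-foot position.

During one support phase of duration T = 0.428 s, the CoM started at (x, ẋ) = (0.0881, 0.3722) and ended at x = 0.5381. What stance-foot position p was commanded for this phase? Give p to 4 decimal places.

p = -0.0142

ωT = 4.0605·0.428 = 1.737894; cosh(ωT) = 2.930624, sinh(ωT) = 2.754734
x(T) = p + (x₀−p)·cosh(ωT) + (ẋ₀/ω)·sinh(ωT) ⇒ p·(1 − cosh) = x(T) − x₀·cosh − (ẋ₀/ω)·sinh
numerator   = 0.5381 − (0.0881)·2.930624 − (0.3722/4.0605)·2.754734 = 0.027403
denominator = 1 − 2.930624 = -1.930624
p = 0.027403 / -1.930624 = -0.0142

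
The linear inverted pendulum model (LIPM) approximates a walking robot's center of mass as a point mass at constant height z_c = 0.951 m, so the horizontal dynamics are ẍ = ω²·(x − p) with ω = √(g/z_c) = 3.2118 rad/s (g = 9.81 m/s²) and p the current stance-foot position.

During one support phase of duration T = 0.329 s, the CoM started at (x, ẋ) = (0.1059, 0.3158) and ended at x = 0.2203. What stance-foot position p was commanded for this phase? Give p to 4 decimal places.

p = 0.1221

ωT = 3.2118·0.329 = 1.056682; cosh(ωT) = 1.612209, sinh(ωT) = 1.264602
x(T) = p + (x₀−p)·cosh(ωT) + (ẋ₀/ω)·sinh(ωT) ⇒ p·(1 − cosh) = x(T) − x₀·cosh − (ẋ₀/ω)·sinh
numerator   = 0.2203 − (0.1059)·1.612209 − (0.3158/3.2118)·1.264602 = -0.074775
denominator = 1 − 1.612209 = -0.612209
p = -0.074775 / -0.612209 = 0.1221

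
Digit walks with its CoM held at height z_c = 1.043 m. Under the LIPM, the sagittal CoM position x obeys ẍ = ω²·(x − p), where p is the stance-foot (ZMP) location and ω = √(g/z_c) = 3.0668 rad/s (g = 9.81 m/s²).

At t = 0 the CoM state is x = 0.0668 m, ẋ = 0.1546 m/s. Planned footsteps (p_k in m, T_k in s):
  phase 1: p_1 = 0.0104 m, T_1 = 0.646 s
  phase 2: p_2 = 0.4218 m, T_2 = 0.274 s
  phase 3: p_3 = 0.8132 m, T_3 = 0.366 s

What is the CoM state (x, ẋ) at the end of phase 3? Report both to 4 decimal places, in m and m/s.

phase 1: p=0.0104, T=0.646, ωT=1.981153, cosh=3.694504, sinh=3.556594; start (x,ẋ)=(0.066800, 0.154600) → end (x,ẋ)=(0.398061, 1.186345)
phase 2: p=0.4218, T=0.274, ωT=0.840303, cosh=1.374325, sinh=0.942745; start (x,ẋ)=(0.398061, 1.186345) → end (x,ẋ)=(0.753861, 1.561789)
phase 3: p=0.8132, T=0.366, ωT=1.122449, cosh=1.698925, sinh=1.373443; start (x,ẋ)=(0.753861, 1.561789) → end (x,ẋ)=(1.411824, 2.403424)

x = 1.4118, ẋ = 2.4034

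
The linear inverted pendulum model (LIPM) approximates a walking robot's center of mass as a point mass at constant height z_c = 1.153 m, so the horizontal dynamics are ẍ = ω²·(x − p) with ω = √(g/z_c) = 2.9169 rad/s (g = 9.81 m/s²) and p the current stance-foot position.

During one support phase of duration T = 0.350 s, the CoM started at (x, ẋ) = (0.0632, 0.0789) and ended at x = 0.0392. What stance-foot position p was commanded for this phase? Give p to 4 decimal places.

ωT = 2.9169·0.350 = 1.020915; cosh(ωT) = 1.567999, sinh(ωT) = 1.207734
x(T) = p + (x₀−p)·cosh(ωT) + (ẋ₀/ω)·sinh(ωT) ⇒ p·(1 − cosh) = x(T) − x₀·cosh − (ẋ₀/ω)·sinh
numerator   = 0.0392 − (0.0632)·1.567999 − (0.0789/2.9169)·1.207734 = -0.092566
denominator = 1 − 1.567999 = -0.567999
p = -0.092566 / -0.567999 = 0.1630

p = 0.1630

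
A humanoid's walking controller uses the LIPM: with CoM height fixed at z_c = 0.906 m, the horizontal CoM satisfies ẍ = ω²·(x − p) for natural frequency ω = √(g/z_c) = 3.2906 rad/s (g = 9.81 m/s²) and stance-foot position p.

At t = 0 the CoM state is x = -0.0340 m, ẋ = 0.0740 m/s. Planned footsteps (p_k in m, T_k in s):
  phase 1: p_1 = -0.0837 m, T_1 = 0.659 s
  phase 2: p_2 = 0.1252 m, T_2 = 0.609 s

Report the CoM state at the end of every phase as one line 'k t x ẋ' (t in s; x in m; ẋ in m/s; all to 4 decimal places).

phase 1: p=-0.0837, T=0.659, ωT=2.168505, cosh=4.429776, sinh=4.315428; start (x,ẋ)=(-0.034000, 0.074000) → end (x,ẋ)=(0.233507, 1.033561)
phase 2: p=0.1252, T=0.609, ωT=2.003975, cosh=3.776644, sinh=3.641845; start (x,ẋ)=(0.233507, 1.033561) → end (x,ẋ)=(1.678120, 5.201320)

1 0.6590 0.2335 1.0336
2 1.2680 1.6781 5.2013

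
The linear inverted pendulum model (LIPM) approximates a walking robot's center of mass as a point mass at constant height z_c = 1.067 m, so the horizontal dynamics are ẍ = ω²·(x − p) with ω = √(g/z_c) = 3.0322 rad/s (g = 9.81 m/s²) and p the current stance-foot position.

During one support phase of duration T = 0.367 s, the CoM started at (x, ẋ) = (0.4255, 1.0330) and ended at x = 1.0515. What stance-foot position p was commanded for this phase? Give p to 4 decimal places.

p = 0.1869

ωT = 3.0322·0.367 = 1.112817; cosh(ωT) = 1.685776, sinh(ωT) = 1.357144
x(T) = p + (x₀−p)·cosh(ωT) + (ẋ₀/ω)·sinh(ωT) ⇒ p·(1 − cosh) = x(T) − x₀·cosh − (ẋ₀/ω)·sinh
numerator   = 1.0515 − (0.4255)·1.685776 − (1.0330/3.0322)·1.357144 = -0.128145
denominator = 1 − 1.685776 = -0.685776
p = -0.128145 / -0.685776 = 0.1869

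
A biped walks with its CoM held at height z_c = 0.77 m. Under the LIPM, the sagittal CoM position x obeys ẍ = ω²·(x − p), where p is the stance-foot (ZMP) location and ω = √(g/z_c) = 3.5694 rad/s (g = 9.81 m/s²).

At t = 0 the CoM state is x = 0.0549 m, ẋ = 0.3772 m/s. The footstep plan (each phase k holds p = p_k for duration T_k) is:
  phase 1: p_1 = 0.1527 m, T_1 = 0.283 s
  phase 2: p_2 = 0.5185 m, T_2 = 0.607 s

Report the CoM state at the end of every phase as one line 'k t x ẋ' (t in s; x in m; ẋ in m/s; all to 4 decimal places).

phase 1: p=0.1527, T=0.283, ωT=1.010140, cosh=1.555077, sinh=1.190909; start (x,ẋ)=(0.054900, 0.377200) → end (x,ẋ)=(0.126464, 0.170844)
phase 2: p=0.5185, T=0.607, ωT=2.166626, cosh=4.421673, sinh=4.307109; start (x,ẋ)=(0.126464, 0.170844) → end (x,ẋ)=(-1.008802, -5.271666)

1 0.2830 0.1265 0.1708
2 0.8900 -1.0088 -5.2717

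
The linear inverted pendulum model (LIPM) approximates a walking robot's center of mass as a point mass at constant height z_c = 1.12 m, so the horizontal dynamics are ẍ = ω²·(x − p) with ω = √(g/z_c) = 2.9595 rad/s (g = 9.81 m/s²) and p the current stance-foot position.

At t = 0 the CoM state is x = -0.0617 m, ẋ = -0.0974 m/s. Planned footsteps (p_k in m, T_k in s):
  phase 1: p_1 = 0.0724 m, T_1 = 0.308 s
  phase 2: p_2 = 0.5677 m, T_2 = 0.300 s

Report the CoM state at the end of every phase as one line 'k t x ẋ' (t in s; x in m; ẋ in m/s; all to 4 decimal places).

1 0.3080 -0.1557 -0.5547
2 0.6080 -0.6492 -2.9487

phase 1: p=0.0724, T=0.308, ωT=0.911526, cosh=1.445013, sinh=1.043103; start (x,ẋ)=(-0.061700, -0.097400) → end (x,ẋ)=(-0.155706, -0.554720)
phase 2: p=0.5677, T=0.300, ωT=0.887850, cosh=1.420720, sinh=1.009180; start (x,ẋ)=(-0.155706, -0.554720) → end (x,ẋ)=(-0.649214, -2.948674)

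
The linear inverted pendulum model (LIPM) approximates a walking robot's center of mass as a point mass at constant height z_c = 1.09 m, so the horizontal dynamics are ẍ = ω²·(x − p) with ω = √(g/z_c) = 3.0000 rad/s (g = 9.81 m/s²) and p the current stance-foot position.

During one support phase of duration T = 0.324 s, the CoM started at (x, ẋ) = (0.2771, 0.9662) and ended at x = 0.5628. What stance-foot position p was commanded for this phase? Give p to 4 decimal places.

ωT = 3.0000·0.324 = 0.972000; cosh(ωT) = 1.510776, sinh(ωT) = 1.132450
x(T) = p + (x₀−p)·cosh(ωT) + (ẋ₀/ω)·sinh(ωT) ⇒ p·(1 − cosh) = x(T) − x₀·cosh − (ẋ₀/ω)·sinh
numerator   = 0.5628 − (0.2771)·1.510776 − (0.9662/3.0000)·1.132450 = -0.220560
denominator = 1 − 1.510776 = -0.510776
p = -0.220560 / -0.510776 = 0.4318

p = 0.4318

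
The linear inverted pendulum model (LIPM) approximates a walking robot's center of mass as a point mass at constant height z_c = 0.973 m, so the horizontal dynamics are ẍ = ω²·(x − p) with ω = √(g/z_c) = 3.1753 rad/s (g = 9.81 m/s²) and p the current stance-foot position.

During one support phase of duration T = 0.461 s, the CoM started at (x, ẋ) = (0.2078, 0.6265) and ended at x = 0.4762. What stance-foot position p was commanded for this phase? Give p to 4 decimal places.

ωT = 3.1753·0.461 = 1.463813; cosh(ωT) = 2.276882, sinh(ωT) = 2.045529
x(T) = p + (x₀−p)·cosh(ωT) + (ẋ₀/ω)·sinh(ωT) ⇒ p·(1 − cosh) = x(T) − x₀·cosh − (ẋ₀/ω)·sinh
numerator   = 0.4762 − (0.2078)·2.276882 − (0.6265/3.1753)·2.045529 = -0.400527
denominator = 1 − 2.276882 = -1.276882
p = -0.400527 / -1.276882 = 0.3137

p = 0.3137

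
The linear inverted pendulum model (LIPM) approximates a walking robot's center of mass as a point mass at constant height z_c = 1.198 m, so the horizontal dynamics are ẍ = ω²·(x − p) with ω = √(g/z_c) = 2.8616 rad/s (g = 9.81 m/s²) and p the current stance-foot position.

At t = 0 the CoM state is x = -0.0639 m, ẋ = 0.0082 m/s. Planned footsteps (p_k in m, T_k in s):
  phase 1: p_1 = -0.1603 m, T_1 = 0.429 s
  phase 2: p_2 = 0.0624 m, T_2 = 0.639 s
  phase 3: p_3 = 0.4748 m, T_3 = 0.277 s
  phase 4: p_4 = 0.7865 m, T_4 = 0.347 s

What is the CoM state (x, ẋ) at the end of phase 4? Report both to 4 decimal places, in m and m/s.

x = 1.1962, ẋ = 1.7159

phase 1: p=-0.1603, T=0.429, ωT=1.227626, cosh=1.853053, sinh=1.560066; start (x,ẋ)=(-0.063900, 0.008200) → end (x,ẋ)=(0.022805, 0.445552)
phase 2: p=0.0624, T=0.639, ωT=1.828562, cosh=3.192788, sinh=3.032143; start (x,ẋ)=(0.022805, 0.445552) → end (x,ẋ)=(0.408086, 1.078993)
phase 3: p=0.4748, T=0.277, ωT=0.792663, cosh=1.330955, sinh=0.878317; start (x,ẋ)=(0.408086, 1.078993) → end (x,ẋ)=(0.717185, 1.268414)
phase 4: p=0.7865, T=0.347, ωT=0.992975, cosh=1.534863, sinh=1.164390; start (x,ẋ)=(0.717185, 1.268414) → end (x,ẋ)=(1.196231, 1.715883)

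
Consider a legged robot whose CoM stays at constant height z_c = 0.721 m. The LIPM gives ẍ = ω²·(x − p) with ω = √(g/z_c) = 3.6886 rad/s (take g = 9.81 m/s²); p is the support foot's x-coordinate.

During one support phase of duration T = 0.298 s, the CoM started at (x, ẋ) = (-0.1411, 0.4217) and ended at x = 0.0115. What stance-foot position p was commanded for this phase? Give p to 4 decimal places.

p = -0.1412

ωT = 3.6886·0.298 = 1.099203; cosh(ωT) = 1.667454, sinh(ωT) = 1.334318
x(T) = p + (x₀−p)·cosh(ωT) + (ẋ₀/ω)·sinh(ωT) ⇒ p·(1 − cosh) = x(T) − x₀·cosh − (ẋ₀/ω)·sinh
numerator   = 0.0115 − (-0.1411)·1.667454 − (0.4217/3.6886)·1.334318 = 0.094232
denominator = 1 − 1.667454 = -0.667454
p = 0.094232 / -0.667454 = -0.1412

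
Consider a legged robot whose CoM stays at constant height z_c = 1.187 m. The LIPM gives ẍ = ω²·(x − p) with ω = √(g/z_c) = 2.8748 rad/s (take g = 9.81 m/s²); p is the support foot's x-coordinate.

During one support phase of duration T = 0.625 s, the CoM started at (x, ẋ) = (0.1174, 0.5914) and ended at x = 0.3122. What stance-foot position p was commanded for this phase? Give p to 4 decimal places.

ωT = 2.8748·0.625 = 1.796750; cosh(ωT) = 3.097928, sinh(ωT) = 2.932091
x(T) = p + (x₀−p)·cosh(ωT) + (ẋ₀/ω)·sinh(ωT) ⇒ p·(1 − cosh) = x(T) − x₀·cosh − (ẋ₀/ω)·sinh
numerator   = 0.3122 − (0.1174)·3.097928 − (0.5914/2.8748)·2.932091 = -0.654682
denominator = 1 − 3.097928 = -2.097928
p = -0.654682 / -2.097928 = 0.3121

p = 0.3121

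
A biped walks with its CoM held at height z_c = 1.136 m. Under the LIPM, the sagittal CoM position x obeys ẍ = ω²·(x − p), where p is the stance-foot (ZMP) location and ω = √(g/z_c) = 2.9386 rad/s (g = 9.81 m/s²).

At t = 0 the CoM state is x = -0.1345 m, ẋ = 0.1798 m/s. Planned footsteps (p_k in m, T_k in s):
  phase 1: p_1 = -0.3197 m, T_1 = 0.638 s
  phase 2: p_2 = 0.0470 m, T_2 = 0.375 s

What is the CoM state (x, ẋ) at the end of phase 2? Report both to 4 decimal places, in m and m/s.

x = 1.8550, ẋ = 5.6524

phase 1: p=-0.3197, T=0.638, ωT=1.874827, cosh=3.336536, sinh=3.183154; start (x,ẋ)=(-0.134500, 0.179800) → end (x,ẋ)=(0.492990, 2.332273)
phase 2: p=0.0470, T=0.375, ωT=1.101975, cosh=1.671160, sinh=1.338945; start (x,ẋ)=(0.492990, 2.332273) → end (x,ẋ)=(1.854998, 5.652403)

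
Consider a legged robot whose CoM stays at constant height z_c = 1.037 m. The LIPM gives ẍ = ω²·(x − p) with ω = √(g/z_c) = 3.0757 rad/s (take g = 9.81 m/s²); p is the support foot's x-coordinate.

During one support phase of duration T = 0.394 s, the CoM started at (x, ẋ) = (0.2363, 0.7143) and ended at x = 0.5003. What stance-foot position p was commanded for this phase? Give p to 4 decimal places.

p = 0.3468

ωT = 3.0757·0.394 = 1.211826; cosh(ωT) = 1.828633, sinh(ωT) = 1.530980
x(T) = p + (x₀−p)·cosh(ωT) + (ẋ₀/ω)·sinh(ωT) ⇒ p·(1 − cosh) = x(T) − x₀·cosh − (ẋ₀/ω)·sinh
numerator   = 0.5003 − (0.2363)·1.828633 − (0.7143/3.0757)·1.530980 = -0.287360
denominator = 1 − 1.828633 = -0.828633
p = -0.287360 / -0.828633 = 0.3468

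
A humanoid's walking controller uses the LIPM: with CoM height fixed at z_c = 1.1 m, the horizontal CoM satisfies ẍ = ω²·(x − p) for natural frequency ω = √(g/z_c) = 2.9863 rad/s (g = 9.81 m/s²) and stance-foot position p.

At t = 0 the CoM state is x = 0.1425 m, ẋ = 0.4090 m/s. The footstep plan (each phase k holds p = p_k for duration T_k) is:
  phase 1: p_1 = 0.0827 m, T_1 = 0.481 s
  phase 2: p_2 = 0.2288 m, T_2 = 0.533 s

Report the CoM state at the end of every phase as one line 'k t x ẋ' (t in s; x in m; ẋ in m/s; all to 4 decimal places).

1 0.4810 0.4873 1.2630
2 1.0140 1.8856 5.0476

phase 1: p=0.0827, T=0.481, ωT=1.436410, cosh=2.221676, sinh=1.983896; start (x,ẋ)=(0.142500, 0.409000) → end (x,ẋ)=(0.487268, 1.262951)
phase 2: p=0.2288, T=0.533, ωT=1.591698, cosh=2.557831, sinh=2.354251; start (x,ẋ)=(0.487268, 1.262951) → end (x,ẋ)=(1.885566, 5.047576)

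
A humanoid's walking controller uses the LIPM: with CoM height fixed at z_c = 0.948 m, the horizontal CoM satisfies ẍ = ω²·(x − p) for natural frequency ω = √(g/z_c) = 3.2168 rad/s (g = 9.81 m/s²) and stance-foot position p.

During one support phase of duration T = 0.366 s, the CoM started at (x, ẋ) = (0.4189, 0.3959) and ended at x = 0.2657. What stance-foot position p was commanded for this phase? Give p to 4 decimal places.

ωT = 3.2168·0.366 = 1.177349; cosh(ωT) = 1.776926, sinh(ωT) = 1.468832
x(T) = p + (x₀−p)·cosh(ωT) + (ẋ₀/ω)·sinh(ωT) ⇒ p·(1 − cosh) = x(T) − x₀·cosh − (ẋ₀/ω)·sinh
numerator   = 0.2657 − (0.4189)·1.776926 − (0.3959/3.2168)·1.468832 = -0.659427
denominator = 1 − 1.776926 = -0.776926
p = -0.659427 / -0.776926 = 0.8488

p = 0.8488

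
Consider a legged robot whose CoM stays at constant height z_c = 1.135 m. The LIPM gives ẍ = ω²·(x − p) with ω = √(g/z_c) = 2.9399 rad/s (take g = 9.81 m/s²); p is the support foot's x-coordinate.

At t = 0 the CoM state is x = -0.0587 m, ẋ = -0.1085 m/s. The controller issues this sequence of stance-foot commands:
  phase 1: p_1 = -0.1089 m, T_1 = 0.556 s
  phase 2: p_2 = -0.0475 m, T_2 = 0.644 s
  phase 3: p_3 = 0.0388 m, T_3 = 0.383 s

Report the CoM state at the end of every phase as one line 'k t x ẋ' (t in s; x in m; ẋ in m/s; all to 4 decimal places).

phase 1: p=-0.1089, T=0.556, ωT=1.634584, cosh=2.661180, sinh=2.466147; start (x,ẋ)=(-0.058700, -0.108500) → end (x,ẋ)=(-0.066324, 0.075223)
phase 2: p=-0.0475, T=0.644, ωT=1.893296, cosh=3.395897, sinh=3.245322; start (x,ẋ)=(-0.066324, 0.075223) → end (x,ẋ)=(-0.028388, 0.075848)
phase 3: p=0.0388, T=0.383, ωT=1.125982, cosh=1.703788, sinh=1.379454; start (x,ẋ)=(-0.028388, 0.075848) → end (x,ẋ)=(-0.040084, -0.143248)

1 0.5560 -0.0663 0.0752
2 1.2000 -0.0284 0.0758
3 1.5830 -0.0401 -0.1432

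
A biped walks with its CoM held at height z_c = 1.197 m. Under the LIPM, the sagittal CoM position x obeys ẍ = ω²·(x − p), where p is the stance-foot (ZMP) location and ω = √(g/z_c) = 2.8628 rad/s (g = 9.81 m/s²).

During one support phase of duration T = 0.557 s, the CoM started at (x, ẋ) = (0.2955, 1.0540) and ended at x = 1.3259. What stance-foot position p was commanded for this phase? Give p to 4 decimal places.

ωT = 2.8628·0.557 = 1.594580; cosh(ωT) = 2.564626, sinh(ωT) = 2.361632
x(T) = p + (x₀−p)·cosh(ωT) + (ẋ₀/ω)·sinh(ωT) ⇒ p·(1 − cosh) = x(T) − x₀·cosh − (ẋ₀/ω)·sinh
numerator   = 1.3259 − (0.2955)·2.564626 − (1.0540/2.8628)·2.361632 = -0.301431
denominator = 1 − 2.564626 = -1.564626
p = -0.301431 / -1.564626 = 0.1927

p = 0.1927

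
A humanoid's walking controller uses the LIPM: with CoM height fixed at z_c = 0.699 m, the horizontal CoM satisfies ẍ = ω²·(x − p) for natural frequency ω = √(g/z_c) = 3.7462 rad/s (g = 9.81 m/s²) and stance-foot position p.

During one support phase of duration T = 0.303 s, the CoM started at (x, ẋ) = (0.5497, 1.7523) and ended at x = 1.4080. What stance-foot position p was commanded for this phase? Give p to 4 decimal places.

ωT = 3.7462·0.303 = 1.135099; cosh(ωT) = 1.716435, sinh(ωT) = 1.395045
x(T) = p + (x₀−p)·cosh(ωT) + (ẋ₀/ω)·sinh(ωT) ⇒ p·(1 − cosh) = x(T) − x₀·cosh − (ẋ₀/ω)·sinh
numerator   = 1.4080 − (0.5497)·1.716435 − (1.7523/3.7462)·1.395045 = -0.188062
denominator = 1 − 1.716435 = -0.716435
p = -0.188062 / -0.716435 = 0.2625

p = 0.2625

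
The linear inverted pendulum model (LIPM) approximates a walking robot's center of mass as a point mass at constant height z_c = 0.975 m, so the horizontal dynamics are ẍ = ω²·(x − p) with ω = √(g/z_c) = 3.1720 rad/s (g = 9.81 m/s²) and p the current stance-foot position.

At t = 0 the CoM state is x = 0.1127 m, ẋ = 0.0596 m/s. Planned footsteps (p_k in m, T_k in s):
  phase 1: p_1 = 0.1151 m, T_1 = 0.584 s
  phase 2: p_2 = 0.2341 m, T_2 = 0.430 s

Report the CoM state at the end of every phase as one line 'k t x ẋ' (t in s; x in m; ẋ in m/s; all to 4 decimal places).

phase 1: p=0.1151, T=0.584, ωT=1.852448, cosh=3.266130, sinh=3.109277; start (x,ẋ)=(0.112700, 0.059600) → end (x,ẋ)=(0.165683, 0.170991)
phase 2: p=0.2341, T=0.430, ωT=1.363960, cosh=2.083650, sinh=1.828003; start (x,ẋ)=(0.165683, 0.170991) → end (x,ẋ)=(0.190083, -0.040427)

1 0.5840 0.1657 0.1710
2 1.0140 0.1901 -0.0404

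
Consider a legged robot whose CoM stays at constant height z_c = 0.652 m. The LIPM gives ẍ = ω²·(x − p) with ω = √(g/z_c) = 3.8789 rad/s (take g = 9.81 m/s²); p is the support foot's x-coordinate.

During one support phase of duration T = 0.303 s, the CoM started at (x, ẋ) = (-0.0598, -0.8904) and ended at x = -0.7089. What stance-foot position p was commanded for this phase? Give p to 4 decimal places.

p = 0.3443

ωT = 3.8789·0.303 = 1.175307; cosh(ωT) = 1.773930, sinh(ωT) = 1.465206
x(T) = p + (x₀−p)·cosh(ωT) + (ẋ₀/ω)·sinh(ωT) ⇒ p·(1 − cosh) = x(T) − x₀·cosh − (ẋ₀/ω)·sinh
numerator   = -0.7089 − (-0.0598)·1.773930 − (-0.8904/3.8789)·1.465206 = -0.266482
denominator = 1 − 1.773930 = -0.773930
p = -0.266482 / -0.773930 = 0.3443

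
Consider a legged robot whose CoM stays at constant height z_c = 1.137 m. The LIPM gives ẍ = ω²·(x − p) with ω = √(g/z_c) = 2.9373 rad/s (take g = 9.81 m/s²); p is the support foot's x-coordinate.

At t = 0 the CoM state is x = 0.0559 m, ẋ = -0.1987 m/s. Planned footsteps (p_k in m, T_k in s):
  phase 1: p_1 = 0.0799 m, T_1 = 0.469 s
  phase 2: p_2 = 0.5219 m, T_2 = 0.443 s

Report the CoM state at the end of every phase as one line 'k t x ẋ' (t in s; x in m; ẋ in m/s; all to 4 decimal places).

phase 1: p=0.0799, T=0.469, ωT=1.377594, cosh=2.108766, sinh=1.856582; start (x,ẋ)=(0.055900, -0.198700) → end (x,ẋ)=(-0.096303, -0.549892)
phase 2: p=0.5219, T=0.443, ωT=1.301224, cosh=1.972994, sinh=1.700796; start (x,ẋ)=(-0.096303, -0.549892) → end (x,ẋ)=(-1.016217, -4.173320)

1 0.4690 -0.0963 -0.5499
2 0.9120 -1.0162 -4.1733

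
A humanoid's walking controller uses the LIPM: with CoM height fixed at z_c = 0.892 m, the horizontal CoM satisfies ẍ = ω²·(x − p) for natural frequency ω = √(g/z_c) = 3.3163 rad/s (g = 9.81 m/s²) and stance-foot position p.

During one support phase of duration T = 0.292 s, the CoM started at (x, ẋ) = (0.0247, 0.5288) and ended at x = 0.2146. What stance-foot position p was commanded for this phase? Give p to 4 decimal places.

ωT = 3.3163·0.292 = 0.968360; cosh(ωT) = 1.506663, sinh(ωT) = 1.126958
x(T) = p + (x₀−p)·cosh(ωT) + (ẋ₀/ω)·sinh(ωT) ⇒ p·(1 − cosh) = x(T) − x₀·cosh − (ẋ₀/ω)·sinh
numerator   = 0.2146 − (0.0247)·1.506663 − (0.5288/3.3163)·1.126958 = -0.002313
denominator = 1 − 1.506663 = -0.506663
p = -0.002313 / -0.506663 = 0.0046

p = 0.0046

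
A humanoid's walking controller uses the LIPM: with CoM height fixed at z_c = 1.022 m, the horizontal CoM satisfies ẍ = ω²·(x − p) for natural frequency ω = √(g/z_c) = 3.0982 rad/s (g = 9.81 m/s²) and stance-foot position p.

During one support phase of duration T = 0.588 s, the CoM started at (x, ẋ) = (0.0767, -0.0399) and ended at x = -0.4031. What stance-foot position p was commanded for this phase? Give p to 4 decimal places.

p = 0.2797

ωT = 3.0982·0.588 = 1.821742; cosh(ωT) = 3.172180, sinh(ωT) = 3.010436
x(T) = p + (x₀−p)·cosh(ωT) + (ẋ₀/ω)·sinh(ωT) ⇒ p·(1 − cosh) = x(T) − x₀·cosh − (ẋ₀/ω)·sinh
numerator   = -0.4031 − (0.0767)·3.172180 − (-0.0399/3.0982)·3.010436 = -0.607636
denominator = 1 − 3.172180 = -2.172180
p = -0.607636 / -2.172180 = 0.2797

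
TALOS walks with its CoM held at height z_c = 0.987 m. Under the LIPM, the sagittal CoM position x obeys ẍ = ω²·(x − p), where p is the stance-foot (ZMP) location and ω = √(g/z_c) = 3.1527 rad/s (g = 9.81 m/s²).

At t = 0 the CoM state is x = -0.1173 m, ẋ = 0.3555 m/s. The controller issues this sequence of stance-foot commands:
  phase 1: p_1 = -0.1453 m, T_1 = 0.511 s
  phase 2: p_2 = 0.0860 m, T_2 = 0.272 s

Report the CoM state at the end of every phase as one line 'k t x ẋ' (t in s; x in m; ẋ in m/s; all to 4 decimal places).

phase 1: p=-0.1453, T=0.511, ωT=1.611030, cosh=2.603824, sinh=2.404142; start (x,ẋ)=(-0.117300, 0.355500) → end (x,ẋ)=(0.198699, 1.137886)
phase 2: p=0.0860, T=0.272, ωT=0.857534, cosh=1.390774, sinh=0.966567; start (x,ẋ)=(0.198699, 1.137886) → end (x,ẋ)=(0.591597, 1.925971)

1 0.5110 0.1987 1.1379
2 0.7830 0.5916 1.9260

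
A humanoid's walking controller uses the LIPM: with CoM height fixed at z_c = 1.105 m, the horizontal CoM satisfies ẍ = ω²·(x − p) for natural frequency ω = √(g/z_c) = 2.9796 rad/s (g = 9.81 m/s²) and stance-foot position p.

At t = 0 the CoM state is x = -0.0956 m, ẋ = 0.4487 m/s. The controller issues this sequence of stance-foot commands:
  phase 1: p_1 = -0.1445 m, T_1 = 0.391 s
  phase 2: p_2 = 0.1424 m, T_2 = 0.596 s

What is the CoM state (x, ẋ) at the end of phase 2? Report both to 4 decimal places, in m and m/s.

x = 1.1567, ẋ = 3.1830

phase 1: p=-0.1445, T=0.391, ωT=1.165024, cosh=1.758957, sinh=1.447042; start (x,ẋ)=(-0.095600, 0.448700) → end (x,ẋ)=(0.159424, 1.000081)
phase 2: p=0.1424, T=0.596, ωT=1.775842, cosh=3.037295, sinh=2.867954; start (x,ẋ)=(0.159424, 1.000081) → end (x,ẋ)=(1.156715, 3.183018)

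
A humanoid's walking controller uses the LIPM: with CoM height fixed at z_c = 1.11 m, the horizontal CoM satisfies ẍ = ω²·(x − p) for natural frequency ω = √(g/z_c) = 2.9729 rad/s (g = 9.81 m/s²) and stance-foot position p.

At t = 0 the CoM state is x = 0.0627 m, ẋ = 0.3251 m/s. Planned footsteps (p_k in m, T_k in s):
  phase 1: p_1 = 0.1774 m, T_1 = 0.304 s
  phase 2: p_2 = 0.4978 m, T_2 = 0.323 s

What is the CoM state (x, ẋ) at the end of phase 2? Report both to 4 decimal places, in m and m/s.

x = -0.0166, ẋ = -1.0614

phase 1: p=0.1774, T=0.304, ωT=0.903762, cosh=1.436958, sinh=1.031915; start (x,ẋ)=(0.062700, 0.325100) → end (x,ẋ)=(0.125425, 0.115281)
phase 2: p=0.4978, T=0.323, ωT=0.960247, cosh=1.497570, sinh=1.114771; start (x,ẋ)=(0.125425, 0.115281) → end (x,ẋ)=(-0.016629, -1.061447)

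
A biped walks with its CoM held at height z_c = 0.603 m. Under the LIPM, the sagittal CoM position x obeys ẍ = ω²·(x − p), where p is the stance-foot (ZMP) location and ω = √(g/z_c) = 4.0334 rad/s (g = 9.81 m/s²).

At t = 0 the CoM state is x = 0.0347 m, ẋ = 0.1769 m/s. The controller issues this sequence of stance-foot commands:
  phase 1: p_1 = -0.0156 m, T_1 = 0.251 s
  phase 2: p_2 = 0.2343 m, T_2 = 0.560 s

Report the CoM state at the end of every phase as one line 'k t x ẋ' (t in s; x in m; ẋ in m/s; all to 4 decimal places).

1 0.2510 0.1151 0.5179
2 0.8110 0.2656 0.2305

phase 1: p=-0.0156, T=0.251, ωT=1.012383, cosh=1.557752, sinh=1.194400; start (x,ẋ)=(0.034700, 0.176900) → end (x,ẋ)=(0.115140, 0.517886)
phase 2: p=0.2343, T=0.560, ωT=2.258704, cosh=4.837582, sinh=4.733096; start (x,ẋ)=(0.115140, 0.517886) → end (x,ẋ)=(0.265580, 0.230495)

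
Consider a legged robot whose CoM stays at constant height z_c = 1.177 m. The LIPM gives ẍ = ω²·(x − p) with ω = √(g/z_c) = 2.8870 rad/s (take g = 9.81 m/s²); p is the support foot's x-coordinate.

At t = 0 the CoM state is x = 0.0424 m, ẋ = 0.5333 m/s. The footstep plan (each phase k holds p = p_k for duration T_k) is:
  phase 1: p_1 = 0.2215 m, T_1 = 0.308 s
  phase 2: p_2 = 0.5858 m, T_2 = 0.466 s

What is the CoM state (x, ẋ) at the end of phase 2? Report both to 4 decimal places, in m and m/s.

x = -0.1542, ẋ = -1.7500

phase 1: p=0.2215, T=0.308, ωT=0.889196, cosh=1.422079, sinh=1.011093; start (x,ẋ)=(0.042400, 0.533300) → end (x,ẋ)=(0.153579, 0.235597)
phase 2: p=0.5858, T=0.466, ωT=1.345342, cosh=2.049975, sinh=1.789524; start (x,ẋ)=(0.153579, 0.235597) → end (x,ẋ)=(-0.154205, -1.750037)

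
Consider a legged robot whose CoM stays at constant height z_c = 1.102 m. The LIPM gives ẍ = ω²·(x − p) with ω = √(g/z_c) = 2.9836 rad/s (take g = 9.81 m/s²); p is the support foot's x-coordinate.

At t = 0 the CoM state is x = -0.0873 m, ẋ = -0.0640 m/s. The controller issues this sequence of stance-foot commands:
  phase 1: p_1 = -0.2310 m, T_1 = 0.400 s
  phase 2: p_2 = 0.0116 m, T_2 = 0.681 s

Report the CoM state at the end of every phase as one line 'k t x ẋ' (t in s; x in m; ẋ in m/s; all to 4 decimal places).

1 0.4000 -0.0044 0.5268
2 1.0810 0.6116 1.8655

phase 1: p=-0.2310, T=0.400, ωT=1.193440, cosh=1.800792, sinh=1.497616; start (x,ẋ)=(-0.087300, -0.064000) → end (x,ẋ)=(-0.004351, 0.526842)
phase 2: p=0.0116, T=0.681, ωT=2.031832, cosh=3.879570, sinh=3.748475; start (x,ẋ)=(-0.004351, 0.526842) → end (x,ẋ)=(0.611621, 1.865527)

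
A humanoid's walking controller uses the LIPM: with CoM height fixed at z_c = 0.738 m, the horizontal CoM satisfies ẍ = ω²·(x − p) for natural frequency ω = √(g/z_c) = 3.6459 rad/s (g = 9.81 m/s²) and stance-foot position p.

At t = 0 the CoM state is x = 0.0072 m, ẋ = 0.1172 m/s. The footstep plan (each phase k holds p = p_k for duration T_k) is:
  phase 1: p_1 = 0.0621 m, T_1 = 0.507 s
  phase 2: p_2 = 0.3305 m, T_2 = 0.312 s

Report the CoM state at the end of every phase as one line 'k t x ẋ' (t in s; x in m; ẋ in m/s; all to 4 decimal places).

phase 1: p=0.0621, T=0.507, ωT=1.848471, cosh=3.253791, sinh=3.096313; start (x,ẋ)=(0.007200, 0.117200) → end (x,ẋ)=(-0.017000, -0.238413)
phase 2: p=0.3305, T=0.312, ωT=1.137521, cosh=1.719819, sinh=1.399207; start (x,ẋ)=(-0.017000, -0.238413) → end (x,ẋ)=(-0.358634, -2.182753)

1 0.5070 -0.0170 -0.2384
2 0.8190 -0.3586 -2.1828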